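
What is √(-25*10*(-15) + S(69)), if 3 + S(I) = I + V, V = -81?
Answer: 3*√415 ≈ 61.115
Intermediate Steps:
S(I) = -84 + I (S(I) = -3 + (I - 81) = -3 + (-81 + I) = -84 + I)
√(-25*10*(-15) + S(69)) = √(-25*10*(-15) + (-84 + 69)) = √(-250*(-15) - 15) = √(3750 - 15) = √3735 = 3*√415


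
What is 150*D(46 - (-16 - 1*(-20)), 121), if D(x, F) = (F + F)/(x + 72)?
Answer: 6050/19 ≈ 318.42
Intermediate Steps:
D(x, F) = 2*F/(72 + x) (D(x, F) = (2*F)/(72 + x) = 2*F/(72 + x))
150*D(46 - (-16 - 1*(-20)), 121) = 150*(2*121/(72 + (46 - (-16 - 1*(-20))))) = 150*(2*121/(72 + (46 - (-16 + 20)))) = 150*(2*121/(72 + (46 - 1*4))) = 150*(2*121/(72 + (46 - 4))) = 150*(2*121/(72 + 42)) = 150*(2*121/114) = 150*(2*121*(1/114)) = 150*(121/57) = 6050/19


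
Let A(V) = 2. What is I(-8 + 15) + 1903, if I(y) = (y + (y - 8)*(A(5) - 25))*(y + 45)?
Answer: 3463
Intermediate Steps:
I(y) = (45 + y)*(184 - 22*y) (I(y) = (y + (y - 8)*(2 - 25))*(y + 45) = (y + (-8 + y)*(-23))*(45 + y) = (y + (184 - 23*y))*(45 + y) = (184 - 22*y)*(45 + y) = (45 + y)*(184 - 22*y))
I(-8 + 15) + 1903 = (8280 - 806*(-8 + 15) - 22*(-8 + 15)²) + 1903 = (8280 - 806*7 - 22*7²) + 1903 = (8280 - 5642 - 22*49) + 1903 = (8280 - 5642 - 1078) + 1903 = 1560 + 1903 = 3463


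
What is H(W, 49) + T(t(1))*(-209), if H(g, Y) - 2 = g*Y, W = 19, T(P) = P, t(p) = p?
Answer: 724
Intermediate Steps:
H(g, Y) = 2 + Y*g (H(g, Y) = 2 + g*Y = 2 + Y*g)
H(W, 49) + T(t(1))*(-209) = (2 + 49*19) + 1*(-209) = (2 + 931) - 209 = 933 - 209 = 724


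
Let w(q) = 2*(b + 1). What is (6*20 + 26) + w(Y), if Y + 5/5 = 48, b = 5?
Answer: 158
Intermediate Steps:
Y = 47 (Y = -1 + 48 = 47)
w(q) = 12 (w(q) = 2*(5 + 1) = 2*6 = 12)
(6*20 + 26) + w(Y) = (6*20 + 26) + 12 = (120 + 26) + 12 = 146 + 12 = 158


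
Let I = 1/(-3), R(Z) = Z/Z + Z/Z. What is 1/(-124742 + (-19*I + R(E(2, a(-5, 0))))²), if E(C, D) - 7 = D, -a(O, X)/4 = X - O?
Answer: -9/1122053 ≈ -8.0210e-6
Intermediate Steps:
a(O, X) = -4*X + 4*O (a(O, X) = -4*(X - O) = -4*X + 4*O)
E(C, D) = 7 + D
R(Z) = 2 (R(Z) = 1 + 1 = 2)
I = -⅓ ≈ -0.33333
1/(-124742 + (-19*I + R(E(2, a(-5, 0))))²) = 1/(-124742 + (-19*(-⅓) + 2)²) = 1/(-124742 + (19/3 + 2)²) = 1/(-124742 + (25/3)²) = 1/(-124742 + 625/9) = 1/(-1122053/9) = -9/1122053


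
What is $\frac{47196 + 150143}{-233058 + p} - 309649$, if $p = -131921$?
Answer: $- \frac{113015579710}{364979} \approx -3.0965 \cdot 10^{5}$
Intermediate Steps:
$\frac{47196 + 150143}{-233058 + p} - 309649 = \frac{47196 + 150143}{-233058 - 131921} - 309649 = \frac{197339}{-364979} - 309649 = 197339 \left(- \frac{1}{364979}\right) - 309649 = - \frac{197339}{364979} - 309649 = - \frac{113015579710}{364979}$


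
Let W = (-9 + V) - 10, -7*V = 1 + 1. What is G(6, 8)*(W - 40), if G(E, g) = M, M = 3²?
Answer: -3735/7 ≈ -533.57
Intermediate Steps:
M = 9
V = -2/7 (V = -(1 + 1)/7 = -⅐*2 = -2/7 ≈ -0.28571)
G(E, g) = 9
W = -135/7 (W = (-9 - 2/7) - 10 = -65/7 - 10 = -135/7 ≈ -19.286)
G(6, 8)*(W - 40) = 9*(-135/7 - 40) = 9*(-415/7) = -3735/7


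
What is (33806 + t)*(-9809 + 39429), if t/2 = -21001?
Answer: -242765520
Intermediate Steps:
t = -42002 (t = 2*(-21001) = -42002)
(33806 + t)*(-9809 + 39429) = (33806 - 42002)*(-9809 + 39429) = -8196*29620 = -242765520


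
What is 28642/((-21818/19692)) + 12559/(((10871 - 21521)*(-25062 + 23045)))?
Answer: -6057852127942469/234336774450 ≈ -25851.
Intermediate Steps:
28642/((-21818/19692)) + 12559/(((10871 - 21521)*(-25062 + 23045))) = 28642/((-21818*1/19692)) + 12559/((-10650*(-2017))) = 28642/(-10909/9846) + 12559/21481050 = 28642*(-9846/10909) + 12559*(1/21481050) = -282009132/10909 + 12559/21481050 = -6057852127942469/234336774450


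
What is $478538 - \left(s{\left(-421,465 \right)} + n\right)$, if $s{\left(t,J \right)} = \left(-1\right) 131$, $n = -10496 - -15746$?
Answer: $473419$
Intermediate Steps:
$n = 5250$ ($n = -10496 + 15746 = 5250$)
$s{\left(t,J \right)} = -131$
$478538 - \left(s{\left(-421,465 \right)} + n\right) = 478538 - \left(-131 + 5250\right) = 478538 - 5119 = 473419$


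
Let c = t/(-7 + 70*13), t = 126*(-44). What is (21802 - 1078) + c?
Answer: 890868/43 ≈ 20718.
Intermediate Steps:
t = -5544
c = -264/43 (c = -5544/(-7 + 70*13) = -5544/(-7 + 910) = -5544/903 = -5544*1/903 = -264/43 ≈ -6.1395)
(21802 - 1078) + c = (21802 - 1078) - 264/43 = 20724 - 264/43 = 890868/43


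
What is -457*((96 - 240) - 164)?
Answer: 140756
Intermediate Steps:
-457*((96 - 240) - 164) = -457*(-144 - 164) = -457*(-308) = 140756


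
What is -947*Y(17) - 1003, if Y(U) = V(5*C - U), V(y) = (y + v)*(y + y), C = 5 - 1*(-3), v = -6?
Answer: -741557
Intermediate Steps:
C = 8 (C = 5 + 3 = 8)
V(y) = 2*y*(-6 + y) (V(y) = (y - 6)*(y + y) = (-6 + y)*(2*y) = 2*y*(-6 + y))
Y(U) = 2*(34 - U)*(40 - U) (Y(U) = 2*(5*8 - U)*(-6 + (5*8 - U)) = 2*(40 - U)*(-6 + (40 - U)) = 2*(40 - U)*(34 - U) = 2*(34 - U)*(40 - U))
-947*Y(17) - 1003 = -1894*(-40 + 17)*(-34 + 17) - 1003 = -1894*(-23)*(-17) - 1003 = -947*782 - 1003 = -740554 - 1003 = -741557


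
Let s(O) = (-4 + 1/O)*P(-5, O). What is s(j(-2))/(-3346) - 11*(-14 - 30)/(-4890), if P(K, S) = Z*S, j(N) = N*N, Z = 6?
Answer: -294841/4090485 ≈ -0.072080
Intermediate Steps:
j(N) = N²
P(K, S) = 6*S
s(O) = 6*O*(-4 + 1/O) (s(O) = (-4 + 1/O)*(6*O) = 6*O*(-4 + 1/O))
s(j(-2))/(-3346) - 11*(-14 - 30)/(-4890) = (6 - 24*(-2)²)/(-3346) - 11*(-14 - 30)/(-4890) = (6 - 24*4)*(-1/3346) - 11*(-44)*(-1/4890) = (6 - 96)*(-1/3346) + 484*(-1/4890) = -90*(-1/3346) - 242/2445 = 45/1673 - 242/2445 = -294841/4090485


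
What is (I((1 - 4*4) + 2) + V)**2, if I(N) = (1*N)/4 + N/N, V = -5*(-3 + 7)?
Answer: 7921/16 ≈ 495.06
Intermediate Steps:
V = -20 (V = -5*4 = -20)
I(N) = 1 + N/4 (I(N) = N*(1/4) + 1 = N/4 + 1 = 1 + N/4)
(I((1 - 4*4) + 2) + V)**2 = ((1 + ((1 - 4*4) + 2)/4) - 20)**2 = ((1 + ((1 - 16) + 2)/4) - 20)**2 = ((1 + (-15 + 2)/4) - 20)**2 = ((1 + (1/4)*(-13)) - 20)**2 = ((1 - 13/4) - 20)**2 = (-9/4 - 20)**2 = (-89/4)**2 = 7921/16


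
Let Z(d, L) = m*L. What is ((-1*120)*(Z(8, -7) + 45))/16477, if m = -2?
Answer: -7080/16477 ≈ -0.42969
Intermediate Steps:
Z(d, L) = -2*L
((-1*120)*(Z(8, -7) + 45))/16477 = ((-1*120)*(-2*(-7) + 45))/16477 = -120*(14 + 45)*(1/16477) = -120*59*(1/16477) = -7080*1/16477 = -7080/16477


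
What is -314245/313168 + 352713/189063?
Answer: 17015440783/19736160528 ≈ 0.86215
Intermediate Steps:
-314245/313168 + 352713/189063 = -314245*1/313168 + 352713*(1/189063) = -314245/313168 + 117571/63021 = 17015440783/19736160528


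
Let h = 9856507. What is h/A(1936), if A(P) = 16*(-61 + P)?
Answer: 9856507/30000 ≈ 328.55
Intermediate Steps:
A(P) = -976 + 16*P
h/A(1936) = 9856507/(-976 + 16*1936) = 9856507/(-976 + 30976) = 9856507/30000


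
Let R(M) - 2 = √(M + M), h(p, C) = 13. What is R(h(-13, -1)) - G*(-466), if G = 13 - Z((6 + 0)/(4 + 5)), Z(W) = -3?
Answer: 7458 + √26 ≈ 7463.1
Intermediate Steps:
R(M) = 2 + √2*√M (R(M) = 2 + √(M + M) = 2 + √(2*M) = 2 + √2*√M)
G = 16 (G = 13 - 1*(-3) = 13 + 3 = 16)
R(h(-13, -1)) - G*(-466) = (2 + √2*√13) - 16*(-466) = (2 + √26) - 1*(-7456) = (2 + √26) + 7456 = 7458 + √26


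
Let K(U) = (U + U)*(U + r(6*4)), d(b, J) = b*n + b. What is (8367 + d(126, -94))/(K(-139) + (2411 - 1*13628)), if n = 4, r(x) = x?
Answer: 8997/20753 ≈ 0.43353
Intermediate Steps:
d(b, J) = 5*b (d(b, J) = b*4 + b = 4*b + b = 5*b)
K(U) = 2*U*(24 + U) (K(U) = (U + U)*(U + 6*4) = (2*U)*(U + 24) = (2*U)*(24 + U) = 2*U*(24 + U))
(8367 + d(126, -94))/(K(-139) + (2411 - 1*13628)) = (8367 + 5*126)/(2*(-139)*(24 - 139) + (2411 - 1*13628)) = (8367 + 630)/(2*(-139)*(-115) + (2411 - 13628)) = 8997/(31970 - 11217) = 8997/20753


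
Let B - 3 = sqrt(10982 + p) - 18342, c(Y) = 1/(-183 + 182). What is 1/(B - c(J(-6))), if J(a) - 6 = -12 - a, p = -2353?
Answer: -18338/336273615 - sqrt(8629)/336273615 ≈ -5.4809e-5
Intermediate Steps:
J(a) = -6 - a (J(a) = 6 + (-12 - a) = -6 - a)
c(Y) = -1 (c(Y) = 1/(-1) = -1)
B = -18339 + sqrt(8629) (B = 3 + (sqrt(10982 - 2353) - 18342) = 3 + (sqrt(8629) - 18342) = 3 + (-18342 + sqrt(8629)) = -18339 + sqrt(8629) ≈ -18246.)
1/(B - c(J(-6))) = 1/((-18339 + sqrt(8629)) - 1*(-1)) = 1/((-18339 + sqrt(8629)) + 1) = 1/(-18338 + sqrt(8629))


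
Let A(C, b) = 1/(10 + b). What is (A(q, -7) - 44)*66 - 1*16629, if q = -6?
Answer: -19511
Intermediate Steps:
(A(q, -7) - 44)*66 - 1*16629 = (1/(10 - 7) - 44)*66 - 1*16629 = (1/3 - 44)*66 - 16629 = (⅓ - 44)*66 - 16629 = -131/3*66 - 16629 = -2882 - 16629 = -19511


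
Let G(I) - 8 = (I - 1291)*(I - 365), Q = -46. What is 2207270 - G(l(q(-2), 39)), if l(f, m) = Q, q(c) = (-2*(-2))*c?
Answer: 1657755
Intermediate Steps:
q(c) = 4*c
l(f, m) = -46
G(I) = 8 + (-1291 + I)*(-365 + I) (G(I) = 8 + (I - 1291)*(I - 365) = 8 + (-1291 + I)*(-365 + I))
2207270 - G(l(q(-2), 39)) = 2207270 - (471223 + (-46)² - 1656*(-46)) = 2207270 - (471223 + 2116 + 76176) = 2207270 - 1*549515 = 2207270 - 549515 = 1657755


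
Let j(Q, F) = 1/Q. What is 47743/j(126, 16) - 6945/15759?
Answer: 31600039039/5253 ≈ 6.0156e+6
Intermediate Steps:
47743/j(126, 16) - 6945/15759 = 47743/(1/126) - 6945/15759 = 47743/(1/126) - 6945*1/15759 = 47743*126 - 2315/5253 = 6015618 - 2315/5253 = 31600039039/5253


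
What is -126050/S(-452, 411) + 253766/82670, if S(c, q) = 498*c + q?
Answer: 6743796721/1857470895 ≈ 3.6306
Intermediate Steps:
S(c, q) = q + 498*c
-126050/S(-452, 411) + 253766/82670 = -126050/(411 + 498*(-452)) + 253766/82670 = -126050/(411 - 225096) + 253766*(1/82670) = -126050/(-224685) + 126883/41335 = -126050*(-1/224685) + 126883/41335 = 25210/44937 + 126883/41335 = 6743796721/1857470895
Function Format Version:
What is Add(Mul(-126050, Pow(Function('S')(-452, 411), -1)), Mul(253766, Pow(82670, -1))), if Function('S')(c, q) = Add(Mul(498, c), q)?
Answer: Rational(6743796721, 1857470895) ≈ 3.6306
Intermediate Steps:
Function('S')(c, q) = Add(q, Mul(498, c))
Add(Mul(-126050, Pow(Function('S')(-452, 411), -1)), Mul(253766, Pow(82670, -1))) = Add(Mul(-126050, Pow(Add(411, Mul(498, -452)), -1)), Mul(253766, Pow(82670, -1))) = Add(Mul(-126050, Pow(Add(411, -225096), -1)), Mul(253766, Rational(1, 82670))) = Add(Mul(-126050, Pow(-224685, -1)), Rational(126883, 41335)) = Add(Mul(-126050, Rational(-1, 224685)), Rational(126883, 41335)) = Add(Rational(25210, 44937), Rational(126883, 41335)) = Rational(6743796721, 1857470895)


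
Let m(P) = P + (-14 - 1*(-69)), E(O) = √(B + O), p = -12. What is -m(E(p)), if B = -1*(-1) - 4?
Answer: -55 - I*√15 ≈ -55.0 - 3.873*I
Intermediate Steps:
B = -3 (B = 1 - 4 = -3)
E(O) = √(-3 + O)
m(P) = 55 + P (m(P) = P + (-14 + 69) = P + 55 = 55 + P)
-m(E(p)) = -(55 + √(-3 - 12)) = -(55 + √(-15)) = -(55 + I*√15) = -55 - I*√15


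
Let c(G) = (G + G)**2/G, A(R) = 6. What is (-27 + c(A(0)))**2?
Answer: 9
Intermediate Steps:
c(G) = 4*G (c(G) = (2*G)**2/G = (4*G**2)/G = 4*G)
(-27 + c(A(0)))**2 = (-27 + 4*6)**2 = (-27 + 24)**2 = (-3)**2 = 9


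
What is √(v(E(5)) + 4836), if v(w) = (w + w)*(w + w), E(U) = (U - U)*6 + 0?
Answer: 2*√1209 ≈ 69.541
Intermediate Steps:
E(U) = 0 (E(U) = 0*6 + 0 = 0 + 0 = 0)
v(w) = 4*w² (v(w) = (2*w)*(2*w) = 4*w²)
√(v(E(5)) + 4836) = √(4*0² + 4836) = √(4*0 + 4836) = √(0 + 4836) = √4836 = 2*√1209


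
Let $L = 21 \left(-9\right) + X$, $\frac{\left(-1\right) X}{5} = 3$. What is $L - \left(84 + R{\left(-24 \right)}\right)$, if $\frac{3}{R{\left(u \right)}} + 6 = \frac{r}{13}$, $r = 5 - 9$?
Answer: $- \frac{23577}{82} \approx -287.52$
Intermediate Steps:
$X = -15$ ($X = \left(-5\right) 3 = -15$)
$r = -4$ ($r = 5 - 9 = -4$)
$R{\left(u \right)} = - \frac{39}{82}$ ($R{\left(u \right)} = \frac{3}{-6 - \frac{4}{13}} = \frac{3}{- \frac{82}{13}} = 3 \left(- \frac{13}{82}\right) = - \frac{39}{82}$)
$L = -204$ ($L = 21 \left(-9\right) - 15 = -189 - 15 = -204$)
$L - \left(84 + R{\left(-24 \right)}\right) = -204 - \frac{6849}{82} = - \frac{23577}{82}$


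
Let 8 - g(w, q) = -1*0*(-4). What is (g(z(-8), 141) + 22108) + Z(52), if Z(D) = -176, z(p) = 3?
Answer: 21940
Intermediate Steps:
g(w, q) = 8 (g(w, q) = 8 - (-1*0)*(-4) = 8 - 0*(-4) = 8 - 1*0 = 8 + 0 = 8)
(g(z(-8), 141) + 22108) + Z(52) = (8 + 22108) - 176 = 22116 - 176 = 21940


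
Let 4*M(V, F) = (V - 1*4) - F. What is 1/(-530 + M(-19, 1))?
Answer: -1/536 ≈ -0.0018657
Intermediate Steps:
M(V, F) = -1 - F/4 + V/4 (M(V, F) = ((V - 1*4) - F)/4 = ((V - 4) - F)/4 = ((-4 + V) - F)/4 = (-4 + V - F)/4 = -1 - F/4 + V/4)
1/(-530 + M(-19, 1)) = 1/(-530 + (-1 - 1/4*1 + (1/4)*(-19))) = 1/(-530 + (-1 - 1/4 - 19/4)) = 1/(-530 - 6) = 1/(-536) = -1/536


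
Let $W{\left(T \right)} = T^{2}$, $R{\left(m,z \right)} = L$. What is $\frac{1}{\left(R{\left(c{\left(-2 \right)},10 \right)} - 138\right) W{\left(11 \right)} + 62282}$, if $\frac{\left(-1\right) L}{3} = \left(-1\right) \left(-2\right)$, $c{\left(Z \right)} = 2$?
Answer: $\frac{1}{44858} \approx 2.2293 \cdot 10^{-5}$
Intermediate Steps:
$L = -6$ ($L = - 3 \left(\left(-1\right) \left(-2\right)\right) = \left(-3\right) 2 = -6$)
$R{\left(m,z \right)} = -6$
$\frac{1}{\left(R{\left(c{\left(-2 \right)},10 \right)} - 138\right) W{\left(11 \right)} + 62282} = \frac{1}{\left(-6 - 138\right) 11^{2} + 62282} = \frac{1}{\left(-144\right) 121 + 62282} = \frac{1}{-17424 + 62282} = \frac{1}{44858}$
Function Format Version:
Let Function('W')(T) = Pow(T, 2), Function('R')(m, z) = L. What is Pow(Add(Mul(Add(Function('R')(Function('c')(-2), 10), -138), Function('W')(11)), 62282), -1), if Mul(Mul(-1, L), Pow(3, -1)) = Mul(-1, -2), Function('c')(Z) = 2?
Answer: Rational(1, 44858) ≈ 2.2293e-5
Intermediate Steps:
L = -6 (L = Mul(-3, Mul(-1, -2)) = Mul(-3, 2) = -6)
Function('R')(m, z) = -6
Pow(Add(Mul(Add(Function('R')(Function('c')(-2), 10), -138), Function('W')(11)), 62282), -1) = Pow(Add(Mul(Add(-6, -138), Pow(11, 2)), 62282), -1) = Pow(Add(Mul(-144, 121), 62282), -1) = Pow(Add(-17424, 62282), -1) = Pow(44858, -1) = Rational(1, 44858)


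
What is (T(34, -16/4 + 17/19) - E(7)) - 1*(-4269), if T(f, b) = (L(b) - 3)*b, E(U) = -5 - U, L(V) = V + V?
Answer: 1555766/361 ≈ 4309.6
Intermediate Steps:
L(V) = 2*V
T(f, b) = b*(-3 + 2*b) (T(f, b) = (2*b - 3)*b = (-3 + 2*b)*b = b*(-3 + 2*b))
(T(34, -16/4 + 17/19) - E(7)) - 1*(-4269) = ((-16/4 + 17/19)*(-3 + 2*(-16/4 + 17/19)) - (-5 - 1*7)) - 1*(-4269) = ((-16*¼ + 17*(1/19))*(-3 + 2*(-16*¼ + 17*(1/19))) - (-5 - 7)) + 4269 = ((-4 + 17/19)*(-3 + 2*(-4 + 17/19)) - 1*(-12)) + 4269 = (-59*(-3 + 2*(-59/19))/19 + 12) + 4269 = (-59*(-3 - 118/19)/19 + 12) + 4269 = (-59/19*(-175/19) + 12) + 4269 = (10325/361 + 12) + 4269 = 14657/361 + 4269 = 1555766/361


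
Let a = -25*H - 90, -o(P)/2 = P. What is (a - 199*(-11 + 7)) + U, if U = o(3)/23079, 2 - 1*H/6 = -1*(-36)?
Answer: 44665556/7693 ≈ 5806.0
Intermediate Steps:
H = -204 (H = 12 - (-6)*(-36) = 12 - 6*36 = 12 - 216 = -204)
o(P) = -2*P
a = 5010 (a = -25*(-204) - 90 = 5100 - 90 = 5010)
U = -2/7693 (U = -2*3/23079 = -6*1/23079 = -2/7693 ≈ -0.00025998)
(a - 199*(-11 + 7)) + U = (5010 - 199*(-11 + 7)) - 2/7693 = (5010 - 199*(-4)) - 2/7693 = (5010 + 796) - 2/7693 = 5806 - 2/7693 = 44665556/7693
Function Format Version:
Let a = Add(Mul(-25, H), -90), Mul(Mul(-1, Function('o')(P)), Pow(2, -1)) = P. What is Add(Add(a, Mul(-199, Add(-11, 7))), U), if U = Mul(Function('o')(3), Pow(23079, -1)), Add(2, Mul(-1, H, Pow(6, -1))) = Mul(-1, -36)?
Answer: Rational(44665556, 7693) ≈ 5806.0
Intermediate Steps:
H = -204 (H = Add(12, Mul(-6, Mul(-1, -36))) = Add(12, Mul(-6, 36)) = Add(12, -216) = -204)
Function('o')(P) = Mul(-2, P)
a = 5010 (a = Add(Mul(-25, -204), -90) = Add(5100, -90) = 5010)
U = Rational(-2, 7693) (U = Mul(Mul(-2, 3), Pow(23079, -1)) = Mul(-6, Rational(1, 23079)) = Rational(-2, 7693) ≈ -0.00025998)
Add(Add(a, Mul(-199, Add(-11, 7))), U) = Add(Add(5010, Mul(-199, Add(-11, 7))), Rational(-2, 7693)) = Add(Add(5010, Mul(-199, -4)), Rational(-2, 7693)) = Add(Add(5010, 796), Rational(-2, 7693)) = Add(5806, Rational(-2, 7693)) = Rational(44665556, 7693)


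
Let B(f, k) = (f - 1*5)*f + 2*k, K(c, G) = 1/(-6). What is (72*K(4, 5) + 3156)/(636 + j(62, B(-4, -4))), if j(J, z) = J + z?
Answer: 524/121 ≈ 4.3306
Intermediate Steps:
K(c, G) = -1/6
B(f, k) = 2*k + f*(-5 + f) (B(f, k) = (f - 5)*f + 2*k = (-5 + f)*f + 2*k = f*(-5 + f) + 2*k = 2*k + f*(-5 + f))
(72*K(4, 5) + 3156)/(636 + j(62, B(-4, -4))) = (72*(-1/6) + 3156)/(636 + (62 + ((-4)**2 - 5*(-4) + 2*(-4)))) = (-12 + 3156)/(636 + (62 + (16 + 20 - 8))) = 3144/(636 + (62 + 28)) = 3144/(636 + 90) = 3144/726 = 3144*(1/726) = 524/121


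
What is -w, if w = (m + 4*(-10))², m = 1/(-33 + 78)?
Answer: -3236401/2025 ≈ -1598.2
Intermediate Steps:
m = 1/45 ≈ 0.022222
w = 3236401/2025 (w = (1/45 + 4*(-10))² = (1/45 - 40)² = (-1799/45)² = 3236401/2025 ≈ 1598.2)
-w = -1*3236401/2025 = -3236401/2025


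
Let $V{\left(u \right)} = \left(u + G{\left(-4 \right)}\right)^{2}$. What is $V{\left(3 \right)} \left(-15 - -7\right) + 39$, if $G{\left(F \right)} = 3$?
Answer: $-249$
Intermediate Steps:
$V{\left(u \right)} = \left(3 + u\right)^{2}$ ($V{\left(u \right)} = \left(u + 3\right)^{2} = \left(3 + u\right)^{2}$)
$V{\left(3 \right)} \left(-15 - -7\right) + 39 = \left(3 + 3\right)^{2} \left(-15 - -7\right) + 39 = 6^{2} \left(-15 + 7\right) + 39 = 36 \left(-8\right) + 39 = -288 + 39 = -249$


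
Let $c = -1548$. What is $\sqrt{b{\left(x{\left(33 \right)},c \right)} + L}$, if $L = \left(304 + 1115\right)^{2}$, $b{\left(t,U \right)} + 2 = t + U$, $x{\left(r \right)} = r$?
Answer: $2 \sqrt{503011} \approx 1418.5$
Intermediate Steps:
$b{\left(t,U \right)} = -2 + U + t$ ($b{\left(t,U \right)} = -2 + \left(t + U\right) = -2 + \left(U + t\right) = -2 + U + t$)
$L = 2013561$ ($L = 1419^{2} = 2013561$)
$\sqrt{b{\left(x{\left(33 \right)},c \right)} + L} = \sqrt{\left(-2 - 1548 + 33\right) + 2013561} = \sqrt{-1517 + 2013561} = \sqrt{2012044} = 2 \sqrt{503011}$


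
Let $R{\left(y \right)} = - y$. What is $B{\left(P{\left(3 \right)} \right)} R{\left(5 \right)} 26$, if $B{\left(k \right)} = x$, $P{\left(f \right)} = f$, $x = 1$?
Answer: $-130$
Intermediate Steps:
$B{\left(k \right)} = 1$
$B{\left(P{\left(3 \right)} \right)} R{\left(5 \right)} 26 = 1 \left(\left(-1\right) 5\right) 26 = 1 \left(-5\right) 26 = \left(-5\right) 26 = -130$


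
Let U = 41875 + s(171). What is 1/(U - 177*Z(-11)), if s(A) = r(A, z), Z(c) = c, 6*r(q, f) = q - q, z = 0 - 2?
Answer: 1/43822 ≈ 2.2820e-5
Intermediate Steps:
z = -2
r(q, f) = 0 (r(q, f) = (q - q)/6 = (⅙)*0 = 0)
s(A) = 0
U = 41875 (U = 41875 + 0 = 41875)
1/(U - 177*Z(-11)) = 1/(41875 - 177*(-11)) = 1/(41875 + 1947) = 1/43822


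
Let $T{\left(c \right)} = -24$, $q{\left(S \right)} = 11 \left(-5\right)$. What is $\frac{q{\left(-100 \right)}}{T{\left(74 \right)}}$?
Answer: $\frac{55}{24} \approx 2.2917$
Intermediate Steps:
$q{\left(S \right)} = -55$
$\frac{q{\left(-100 \right)}}{T{\left(74 \right)}} = - \frac{55}{-24} = \left(-55\right) \left(- \frac{1}{24}\right) = \frac{55}{24}$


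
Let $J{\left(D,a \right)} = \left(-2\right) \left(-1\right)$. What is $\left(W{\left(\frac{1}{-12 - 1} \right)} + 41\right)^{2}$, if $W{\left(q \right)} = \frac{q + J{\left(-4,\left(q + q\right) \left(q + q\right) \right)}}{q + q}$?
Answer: $\frac{3249}{4} \approx 812.25$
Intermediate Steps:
$J{\left(D,a \right)} = 2$
$W{\left(q \right)} = \frac{2 + q}{2 q}$ ($W{\left(q \right)} = \frac{q + 2}{q + q} = \frac{2 + q}{2 q}$)
$\left(W{\left(\frac{1}{-12 - 1} \right)} + 41\right)^{2} = \left(\frac{2 + \frac{1}{-12 - 1}}{2 \frac{1}{-12 - 1}} + 41\right)^{2} = \left(\frac{2 + \frac{1}{-13}}{2 \frac{1}{-13}} + 41\right)^{2} = \left(\frac{2 - \frac{1}{13}}{2 \left(- \frac{1}{13}\right)} + 41\right)^{2} = \left(\frac{1}{2} \left(-13\right) \frac{25}{13} + 41\right)^{2} = \left(- \frac{25}{2} + 41\right)^{2} = \left(\frac{57}{2}\right)^{2} = \frac{3249}{4}$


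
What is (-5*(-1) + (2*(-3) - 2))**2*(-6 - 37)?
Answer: -387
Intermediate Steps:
(-5*(-1) + (2*(-3) - 2))**2*(-6 - 37) = (5 + (-6 - 2))**2*(-43) = (5 - 8)**2*(-43) = (-3)**2*(-43) = 9*(-43) = -387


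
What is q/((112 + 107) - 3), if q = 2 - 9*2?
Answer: -2/27 ≈ -0.074074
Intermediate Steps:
q = -16 (q = 2 - 18 = -16)
q/((112 + 107) - 3) = -16/((112 + 107) - 3) = -16/(219 - 3) = -16/216 = -16*1/216 = -2/27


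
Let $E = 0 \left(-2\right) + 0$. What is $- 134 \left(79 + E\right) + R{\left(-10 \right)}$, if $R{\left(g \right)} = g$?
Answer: $-10596$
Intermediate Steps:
$E = 0$ ($E = 0 + 0 = 0$)
$- 134 \left(79 + E\right) + R{\left(-10 \right)} = - 134 \left(79 + 0\right) - 10 = \left(-134\right) 79 - 10 = -10586 - 10 = -10596$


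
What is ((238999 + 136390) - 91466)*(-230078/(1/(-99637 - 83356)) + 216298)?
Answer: 11953975927827096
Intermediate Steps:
((238999 + 136390) - 91466)*(-230078/(1/(-99637 - 83356)) + 216298) = (375389 - 91466)*(-230078/(1/(-182993)) + 216298) = 283923*(-230078/(-1/182993) + 216298) = 283923*(-230078*(-182993) + 216298) = 283923*(42102663454 + 216298) = 283923*42102879752 = 11953975927827096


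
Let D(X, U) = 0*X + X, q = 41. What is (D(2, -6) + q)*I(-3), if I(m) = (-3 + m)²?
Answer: 1548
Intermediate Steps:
D(X, U) = X (D(X, U) = 0 + X = X)
(D(2, -6) + q)*I(-3) = (2 + 41)*(-3 - 3)² = 43*(-6)² = 43*36 = 1548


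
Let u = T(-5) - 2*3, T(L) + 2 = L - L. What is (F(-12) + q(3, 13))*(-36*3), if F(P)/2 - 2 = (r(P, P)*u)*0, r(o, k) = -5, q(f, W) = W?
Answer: -1836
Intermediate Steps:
T(L) = -2 (T(L) = -2 + (L - L) = -2 + 0 = -2)
u = -8 (u = -2 - 2*3 = -2 - 6 = -8)
F(P) = 4 (F(P) = 4 + 2*(-5*(-8)*0) = 4 + 2*(40*0) = 4 + 2*0 = 4 + 0 = 4)
(F(-12) + q(3, 13))*(-36*3) = (4 + 13)*(-36*3) = 17*(-108) = -1836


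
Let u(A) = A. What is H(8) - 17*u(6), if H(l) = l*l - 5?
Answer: -43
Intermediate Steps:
H(l) = -5 + l² (H(l) = l² - 5 = -5 + l²)
H(8) - 17*u(6) = (-5 + 8²) - 17*6 = (-5 + 64) - 102 = 59 - 102 = -43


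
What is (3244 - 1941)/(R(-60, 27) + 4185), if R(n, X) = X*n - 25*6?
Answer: 1303/2415 ≈ 0.53954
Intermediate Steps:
R(n, X) = -150 + X*n (R(n, X) = X*n - 150 = -150 + X*n)
(3244 - 1941)/(R(-60, 27) + 4185) = (3244 - 1941)/((-150 + 27*(-60)) + 4185) = 1303/((-150 - 1620) + 4185) = 1303/(-1770 + 4185) = 1303/2415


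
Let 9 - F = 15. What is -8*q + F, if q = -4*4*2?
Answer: 250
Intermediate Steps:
F = -6 (F = 9 - 1*15 = 9 - 15 = -6)
q = -32 (q = -16*2 = -32)
-8*q + F = -8*(-32) - 6 = 256 - 6 = 250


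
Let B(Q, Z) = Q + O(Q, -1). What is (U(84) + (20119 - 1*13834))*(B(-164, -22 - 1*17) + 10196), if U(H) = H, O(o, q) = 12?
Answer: 63970236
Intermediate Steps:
B(Q, Z) = 12 + Q (B(Q, Z) = Q + 12 = 12 + Q)
(U(84) + (20119 - 1*13834))*(B(-164, -22 - 1*17) + 10196) = (84 + (20119 - 1*13834))*((12 - 164) + 10196) = (84 + (20119 - 13834))*(-152 + 10196) = (84 + 6285)*10044 = 6369*10044 = 63970236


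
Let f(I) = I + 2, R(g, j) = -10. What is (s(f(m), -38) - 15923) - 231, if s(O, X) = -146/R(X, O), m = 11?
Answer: -80697/5 ≈ -16139.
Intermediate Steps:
f(I) = 2 + I
s(O, X) = 73/5 (s(O, X) = -146/(-10) = -146*(-1)/10 = -1*(-73/5) = 73/5)
(s(f(m), -38) - 15923) - 231 = (73/5 - 15923) - 231 = -79542/5 - 231 = -80697/5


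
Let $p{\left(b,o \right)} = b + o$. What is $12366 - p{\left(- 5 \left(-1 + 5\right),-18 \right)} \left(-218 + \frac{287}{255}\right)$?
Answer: $\frac{1051816}{255} \approx 4124.8$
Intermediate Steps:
$12366 - p{\left(- 5 \left(-1 + 5\right),-18 \right)} \left(-218 + \frac{287}{255}\right) = 12366 - \left(- 5 \left(-1 + 5\right) - 18\right) \left(-218 + \frac{287}{255}\right) = 12366 - \left(\left(-5\right) 4 - 18\right) \left(-218 + 287 \cdot \frac{1}{255}\right) = 12366 - \left(-20 - 18\right) \left(-218 + \frac{287}{255}\right) = 12366 - \left(-38\right) \left(- \frac{55303}{255}\right) = 12366 - \frac{2101514}{255} = \frac{1051816}{255}$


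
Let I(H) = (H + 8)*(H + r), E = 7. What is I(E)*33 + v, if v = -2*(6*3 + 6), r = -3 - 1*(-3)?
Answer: 3417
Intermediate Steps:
r = 0 (r = -3 + 3 = 0)
v = -48 (v = -2*(18 + 6) = -2*24 = -48)
I(H) = H*(8 + H) (I(H) = (H + 8)*(H + 0) = (8 + H)*H = H*(8 + H))
I(E)*33 + v = (7*(8 + 7))*33 - 48 = (7*15)*33 - 48 = 105*33 - 48 = 3465 - 48 = 3417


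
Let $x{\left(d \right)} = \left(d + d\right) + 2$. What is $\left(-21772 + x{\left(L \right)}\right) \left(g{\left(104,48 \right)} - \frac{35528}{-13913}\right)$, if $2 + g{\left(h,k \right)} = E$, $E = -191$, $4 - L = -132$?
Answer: $\frac{56962842138}{13913} \approx 4.0942 \cdot 10^{6}$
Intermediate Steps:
$L = 136$ ($L = 4 - -132 = 4 + 132 = 136$)
$x{\left(d \right)} = 2 + 2 d$ ($x{\left(d \right)} = 2 d + 2 = 2 + 2 d$)
$g{\left(h,k \right)} = -193$ ($g{\left(h,k \right)} = -2 - 191 = -193$)
$\left(-21772 + x{\left(L \right)}\right) \left(g{\left(104,48 \right)} - \frac{35528}{-13913}\right) = \left(-21772 + \left(2 + 2 \cdot 136\right)\right) \left(-193 - \frac{35528}{-13913}\right) = \left(-21772 + \left(2 + 272\right)\right) \left(-193 - - \frac{35528}{13913}\right) = \left(-21772 + 274\right) \left(-193 + \frac{35528}{13913}\right) = \left(-21498\right) \left(- \frac{2649681}{13913}\right) = \frac{56962842138}{13913}$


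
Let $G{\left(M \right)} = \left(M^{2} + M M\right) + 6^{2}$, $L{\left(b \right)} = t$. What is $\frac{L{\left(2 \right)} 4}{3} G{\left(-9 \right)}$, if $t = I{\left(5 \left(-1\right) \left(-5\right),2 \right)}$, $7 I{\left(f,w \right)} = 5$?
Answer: $\frac{1320}{7} \approx 188.57$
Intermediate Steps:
$I{\left(f,w \right)} = \frac{5}{7}$ ($I{\left(f,w \right)} = \frac{1}{7} \cdot 5 = \frac{5}{7}$)
$t = \frac{5}{7} \approx 0.71429$
$L{\left(b \right)} = \frac{5}{7}$
$G{\left(M \right)} = 36 + 2 M^{2}$ ($G{\left(M \right)} = \left(M^{2} + M^{2}\right) + 36 = 2 M^{2} + 36 = 36 + 2 M^{2}$)
$\frac{L{\left(2 \right)} 4}{3} G{\left(-9 \right)} = \frac{\frac{5}{7} \cdot 4}{3} \left(36 + 2 \left(-9\right)^{2}\right) = \frac{20}{7} \cdot \frac{1}{3} \left(36 + 2 \cdot 81\right) = \frac{20 \left(36 + 162\right)}{21} = \frac{20}{21} \cdot 198 = \frac{1320}{7}$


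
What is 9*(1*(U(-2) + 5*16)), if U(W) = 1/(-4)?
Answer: 2871/4 ≈ 717.75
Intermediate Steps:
U(W) = -¼
9*(1*(U(-2) + 5*16)) = 9*(1*(-¼ + 5*16)) = 9*(1*(-¼ + 80)) = 9*(1*(319/4)) = 9*(319/4) = 2871/4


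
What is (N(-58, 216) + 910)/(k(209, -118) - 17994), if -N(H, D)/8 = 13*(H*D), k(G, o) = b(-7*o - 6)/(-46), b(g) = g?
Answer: -14993953/207136 ≈ -72.387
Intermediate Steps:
k(G, o) = 3/23 + 7*o/46 (k(G, o) = (-7*o - 6)/(-46) = (-6 - 7*o)*(-1/46) = 3/23 + 7*o/46)
N(H, D) = -104*D*H (N(H, D) = -104*H*D = -104*D*H)
(N(-58, 216) + 910)/(k(209, -118) - 17994) = (-104*216*(-58) + 910)/((3/23 + (7/46)*(-118)) - 17994) = (1302912 + 910)/((3/23 - 413/23) - 17994) = 1303822/(-410/23 - 17994) = 1303822/(-414272/23) = 1303822*(-23/414272) = -14993953/207136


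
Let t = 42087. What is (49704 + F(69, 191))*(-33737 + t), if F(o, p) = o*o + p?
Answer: 456377600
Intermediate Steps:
F(o, p) = p + o² (F(o, p) = o² + p = p + o²)
(49704 + F(69, 191))*(-33737 + t) = (49704 + (191 + 69²))*(-33737 + 42087) = (49704 + (191 + 4761))*8350 = (49704 + 4952)*8350 = 54656*8350 = 456377600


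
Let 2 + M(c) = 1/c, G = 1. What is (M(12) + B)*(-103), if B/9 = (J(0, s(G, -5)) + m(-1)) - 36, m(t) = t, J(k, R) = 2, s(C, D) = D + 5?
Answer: 391709/12 ≈ 32642.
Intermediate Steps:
s(C, D) = 5 + D
M(c) = -2 + 1/c
B = -315 (B = 9*((2 - 1) - 36) = 9*(1 - 36) = 9*(-35) = -315)
(M(12) + B)*(-103) = ((-2 + 1/12) - 315)*(-103) = (-23/12 - 315)*(-103) = -3803/12*(-103) = 391709/12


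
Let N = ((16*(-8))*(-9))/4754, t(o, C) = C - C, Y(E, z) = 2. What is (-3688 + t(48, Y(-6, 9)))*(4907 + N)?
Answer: -43018731320/2377 ≈ -1.8098e+7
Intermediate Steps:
t(o, C) = 0
N = 576/2377 (N = -128*(-9)*(1/4754) = 1152*(1/4754) = 576/2377 ≈ 0.24232)
(-3688 + t(48, Y(-6, 9)))*(4907 + N) = (-3688 + 0)*(4907 + 576/2377) = -3688*11664515/2377 = -43018731320/2377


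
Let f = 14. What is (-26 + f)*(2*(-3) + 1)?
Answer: 60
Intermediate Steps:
(-26 + f)*(2*(-3) + 1) = (-26 + 14)*(2*(-3) + 1) = -12*(-6 + 1) = -12*(-5) = 60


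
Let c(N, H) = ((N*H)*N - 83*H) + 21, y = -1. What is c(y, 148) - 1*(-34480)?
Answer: 22365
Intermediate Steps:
c(N, H) = 21 - 83*H + H*N² (c(N, H) = ((H*N)*N - 83*H) + 21 = (H*N² - 83*H) + 21 = (-83*H + H*N²) + 21 = 21 - 83*H + H*N²)
c(y, 148) - 1*(-34480) = (21 - 83*148 + 148*(-1)²) - 1*(-34480) = (21 - 12284 + 148*1) + 34480 = (21 - 12284 + 148) + 34480 = -12115 + 34480 = 22365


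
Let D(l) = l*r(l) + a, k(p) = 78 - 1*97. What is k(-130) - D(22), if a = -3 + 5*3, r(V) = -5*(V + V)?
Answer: 4809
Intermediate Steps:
k(p) = -19 (k(p) = 78 - 97 = -19)
r(V) = -10*V
a = 12 (a = -3 + 15 = 12)
D(l) = 12 - 10*l² (D(l) = l*(-10*l) + 12 = -10*l² + 12 = 12 - 10*l²)
k(-130) - D(22) = -19 - (12 - 10*22²) = -19 - (12 - 10*484) = -19 - (12 - 4840) = -19 - 1*(-4828) = -19 + 4828 = 4809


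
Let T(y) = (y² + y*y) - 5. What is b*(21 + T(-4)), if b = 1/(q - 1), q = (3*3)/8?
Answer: 384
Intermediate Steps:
q = 9/8 (q = 9*(⅛) = 9/8 ≈ 1.1250)
T(y) = -5 + 2*y² (T(y) = (y² + y²) - 5 = 2*y² - 5 = -5 + 2*y²)
b = 8 (b = 1/(9/8 - 1) = 1/(⅛) = 8)
b*(21 + T(-4)) = 8*(21 + (-5 + 2*(-4)²)) = 8*(21 + (-5 + 2*16)) = 8*(21 + (-5 + 32)) = 8*(21 + 27) = 8*48 = 384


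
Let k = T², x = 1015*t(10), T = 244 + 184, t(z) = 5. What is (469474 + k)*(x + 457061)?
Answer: 301616757488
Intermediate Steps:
T = 428
x = 5075 (x = 1015*5 = 5075)
k = 183184 (k = 428² = 183184)
(469474 + k)*(x + 457061) = (469474 + 183184)*(5075 + 457061) = 652658*462136 = 301616757488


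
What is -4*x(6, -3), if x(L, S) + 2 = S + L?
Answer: -4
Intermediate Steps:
x(L, S) = -2 + L + S (x(L, S) = -2 + (S + L) = -2 + (L + S) = -2 + L + S)
-4*x(6, -3) = -4*(-2 + 6 - 3) = -4*1 = -4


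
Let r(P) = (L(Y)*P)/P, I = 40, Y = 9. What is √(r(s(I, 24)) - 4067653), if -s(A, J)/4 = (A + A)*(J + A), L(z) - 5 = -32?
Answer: 4*I*√254230 ≈ 2016.8*I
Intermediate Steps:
L(z) = -27 (L(z) = 5 - 32 = -27)
s(A, J) = -8*A*(A + J) (s(A, J) = -4*(A + A)*(J + A) = -4*2*A*(A + J) = -8*A*(A + J))
r(P) = -27 (r(P) = (-27*P)/P = -27)
√(r(s(I, 24)) - 4067653) = √(-27 - 4067653) = √(-4067680) = 4*I*√254230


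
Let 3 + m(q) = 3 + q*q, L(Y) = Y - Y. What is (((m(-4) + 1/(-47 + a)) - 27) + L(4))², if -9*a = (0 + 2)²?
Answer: 22146436/182329 ≈ 121.46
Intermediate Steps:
L(Y) = 0
a = -4/9 (a = -(0 + 2)²/9 = -⅑*2² = -⅑*4 = -4/9 ≈ -0.44444)
m(q) = q² (m(q) = -3 + (3 + q*q) = -3 + (3 + q²) = q²)
(((m(-4) + 1/(-47 + a)) - 27) + L(4))² = ((((-4)² + 1/(-47 - 4/9)) - 27) + 0)² = (((16 + 1/(-427/9)) - 27) + 0)² = (((16 - 9/427) - 27) + 0)² = ((6823/427 - 27) + 0)² = (-4706/427 + 0)² = (-4706/427)² = 22146436/182329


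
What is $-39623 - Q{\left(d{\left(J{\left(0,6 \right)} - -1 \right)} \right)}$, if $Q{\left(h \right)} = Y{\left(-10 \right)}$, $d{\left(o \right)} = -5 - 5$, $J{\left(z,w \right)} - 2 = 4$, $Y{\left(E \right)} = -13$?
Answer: $-39610$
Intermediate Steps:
$J{\left(z,w \right)} = 6$ ($J{\left(z,w \right)} = 2 + 4 = 6$)
$d{\left(o \right)} = -10$ ($d{\left(o \right)} = -5 - 5 = -10$)
$Q{\left(h \right)} = -13$
$-39623 - Q{\left(d{\left(J{\left(0,6 \right)} - -1 \right)} \right)} = -39623 - -13 = -39623 + 13 = -39610$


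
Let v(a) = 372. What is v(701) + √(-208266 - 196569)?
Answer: 372 + I*√404835 ≈ 372.0 + 636.27*I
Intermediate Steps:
v(701) + √(-208266 - 196569) = 372 + √(-208266 - 196569) = 372 + √(-404835) = 372 + I*√404835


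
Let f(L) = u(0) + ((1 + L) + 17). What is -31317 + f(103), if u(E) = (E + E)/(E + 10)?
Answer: -31196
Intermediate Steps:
u(E) = 2*E/(10 + E) (u(E) = (2*E)/(10 + E) = 2*E/(10 + E))
f(L) = 18 + L (f(L) = 2*0/(10 + 0) + ((1 + L) + 17) = 2*0/10 + (18 + L) = 2*0*(⅒) + (18 + L) = 0 + (18 + L) = 18 + L)
-31317 + f(103) = -31317 + (18 + 103) = -31317 + 121 = -31196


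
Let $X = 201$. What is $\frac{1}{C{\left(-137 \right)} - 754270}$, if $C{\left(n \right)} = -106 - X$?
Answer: $- \frac{1}{754577} \approx -1.3252 \cdot 10^{-6}$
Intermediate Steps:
$C{\left(n \right)} = -307$ ($C{\left(n \right)} = -106 - 201 = -307$)
$\frac{1}{C{\left(-137 \right)} - 754270} = \frac{1}{-307 - 754270} = \frac{1}{-754577} = - \frac{1}{754577}$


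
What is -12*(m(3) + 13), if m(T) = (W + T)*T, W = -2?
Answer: -192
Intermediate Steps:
m(T) = T*(-2 + T) (m(T) = (-2 + T)*T = T*(-2 + T))
-12*(m(3) + 13) = -12*(3*(-2 + 3) + 13) = -12*(3*1 + 13) = -12*(3 + 13) = -12*16 = -192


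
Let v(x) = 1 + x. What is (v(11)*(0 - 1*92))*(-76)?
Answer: 83904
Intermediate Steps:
(v(11)*(0 - 1*92))*(-76) = ((1 + 11)*(0 - 1*92))*(-76) = (12*(0 - 92))*(-76) = (12*(-92))*(-76) = -1104*(-76) = 83904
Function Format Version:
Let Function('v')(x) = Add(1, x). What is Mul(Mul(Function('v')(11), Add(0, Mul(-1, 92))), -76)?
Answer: 83904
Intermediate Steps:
Mul(Mul(Function('v')(11), Add(0, Mul(-1, 92))), -76) = Mul(Mul(Add(1, 11), Add(0, Mul(-1, 92))), -76) = Mul(Mul(12, Add(0, -92)), -76) = Mul(Mul(12, -92), -76) = Mul(-1104, -76) = 83904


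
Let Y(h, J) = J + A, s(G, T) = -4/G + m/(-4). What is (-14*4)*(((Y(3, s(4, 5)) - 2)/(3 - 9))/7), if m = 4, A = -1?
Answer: -20/3 ≈ -6.6667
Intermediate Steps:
s(G, T) = -1 - 4/G (s(G, T) = -4/G + 4/(-4) = -4/G + 4*(-¼) = -4/G - 1 = -1 - 4/G)
Y(h, J) = -1 + J (Y(h, J) = J - 1 = -1 + J)
(-14*4)*(((Y(3, s(4, 5)) - 2)/(3 - 9))/7) = (-14*4)*((((-1 + (-4 - 1*4)/4) - 2)/(3 - 9))/7) = -56*((-1 + (-4 - 4)/4) - 2)/(-6)/7 = -56*((-1 + (¼)*(-8)) - 2)*(-⅙)/7 = -56*((-1 - 2) - 2)*(-⅙)/7 = -56*(-3 - 2)*(-⅙)/7 = -56*(-5*(-⅙))/7 = -140/(3*7) = -56*5/42 = -20/3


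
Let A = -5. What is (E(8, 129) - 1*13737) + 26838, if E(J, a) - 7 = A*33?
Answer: 12943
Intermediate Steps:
E(J, a) = -158 (E(J, a) = 7 - 5*33 = 7 - 165 = -158)
(E(8, 129) - 1*13737) + 26838 = (-158 - 1*13737) + 26838 = (-158 - 13737) + 26838 = -13895 + 26838 = 12943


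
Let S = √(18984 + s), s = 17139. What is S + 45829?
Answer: 45829 + √36123 ≈ 46019.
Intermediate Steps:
S = √36123 (S = √(18984 + 17139) = √36123 ≈ 190.06)
S + 45829 = √36123 + 45829 = 45829 + √36123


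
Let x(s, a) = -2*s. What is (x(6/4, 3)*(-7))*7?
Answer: 147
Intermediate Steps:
(x(6/4, 3)*(-7))*7 = (-12/4*(-7))*7 = (-2*3/2*(-7))*7 = -3*(-7)*7 = 21*7 = 147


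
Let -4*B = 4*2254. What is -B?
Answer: 2254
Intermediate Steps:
B = -2254 ≈ -2254.0
-B = -1*(-2254) = 2254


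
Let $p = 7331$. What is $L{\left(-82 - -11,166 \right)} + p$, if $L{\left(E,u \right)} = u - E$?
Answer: $7568$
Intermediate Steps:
$L{\left(-82 - -11,166 \right)} + p = \left(166 - \left(-82 - -11\right)\right) + 7331 = \left(166 - \left(-82 + 11\right)\right) + 7331 = \left(166 - -71\right) + 7331 = \left(166 + 71\right) + 7331 = 237 + 7331 = 7568$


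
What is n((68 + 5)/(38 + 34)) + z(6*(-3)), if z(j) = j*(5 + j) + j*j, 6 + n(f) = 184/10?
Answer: 2852/5 ≈ 570.40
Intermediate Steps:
n(f) = 62/5 (n(f) = -6 + 184/10 = -6 + 184*(1/10) = -6 + 92/5 = 62/5)
z(j) = j**2 + j*(5 + j) (z(j) = j*(5 + j) + j**2 = j**2 + j*(5 + j))
n((68 + 5)/(38 + 34)) + z(6*(-3)) = 62/5 + (6*(-3))*(5 + 2*(6*(-3))) = 62/5 - 18*(5 + 2*(-18)) = 62/5 - 18*(5 - 36) = 62/5 - 18*(-31) = 62/5 + 558 = 2852/5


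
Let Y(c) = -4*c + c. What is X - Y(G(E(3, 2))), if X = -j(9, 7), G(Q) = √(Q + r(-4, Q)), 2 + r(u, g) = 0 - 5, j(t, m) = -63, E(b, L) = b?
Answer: 63 + 6*I ≈ 63.0 + 6.0*I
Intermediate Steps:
r(u, g) = -7 (r(u, g) = -2 + (0 - 5) = -2 - 5 = -7)
G(Q) = √(-7 + Q) (G(Q) = √(Q - 7) = √(-7 + Q))
X = 63 (X = -1*(-63) = 63)
Y(c) = -3*c
X - Y(G(E(3, 2))) = 63 - (-3)*√(-7 + 3) = 63 - (-3)*√(-4) = 63 - (-3)*2*I = 63 - (-6)*I = 63 + 6*I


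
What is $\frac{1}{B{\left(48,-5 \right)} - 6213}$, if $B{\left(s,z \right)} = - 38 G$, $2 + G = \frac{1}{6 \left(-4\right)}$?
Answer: $- \frac{12}{73625} \approx -0.00016299$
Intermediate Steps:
$G = - \frac{49}{24}$ ($G = -2 + \frac{1}{6 \left(-4\right)} = -2 + \frac{1}{-24} = -2 - \frac{1}{24} = - \frac{49}{24} \approx -2.0417$)
$B{\left(s,z \right)} = \frac{931}{12}$ ($B{\left(s,z \right)} = \left(-38\right) \left(- \frac{49}{24}\right) = \frac{931}{12}$)
$\frac{1}{B{\left(48,-5 \right)} - 6213} = \frac{1}{\frac{931}{12} - 6213} = \frac{1}{- \frac{73625}{12}} = - \frac{12}{73625}$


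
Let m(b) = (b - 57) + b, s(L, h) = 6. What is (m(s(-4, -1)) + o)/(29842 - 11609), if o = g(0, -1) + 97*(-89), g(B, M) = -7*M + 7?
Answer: -8664/18233 ≈ -0.47518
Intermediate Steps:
g(B, M) = 7 - 7*M
o = -8619 (o = (7 - 7*(-1)) + 97*(-89) = (7 + 7) - 8633 = 14 - 8633 = -8619)
m(b) = -57 + 2*b (m(b) = (-57 + b) + b = -57 + 2*b)
(m(s(-4, -1)) + o)/(29842 - 11609) = ((-57 + 2*6) - 8619)/(29842 - 11609) = ((-57 + 12) - 8619)/18233 = (-45 - 8619)*(1/18233) = -8664*1/18233 = -8664/18233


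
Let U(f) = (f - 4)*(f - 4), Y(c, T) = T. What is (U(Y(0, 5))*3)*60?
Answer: 180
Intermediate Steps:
U(f) = (-4 + f)² (U(f) = (-4 + f)*(-4 + f) = (-4 + f)²)
(U(Y(0, 5))*3)*60 = ((-4 + 5)²*3)*60 = (1²*3)*60 = (1*3)*60 = 3*60 = 180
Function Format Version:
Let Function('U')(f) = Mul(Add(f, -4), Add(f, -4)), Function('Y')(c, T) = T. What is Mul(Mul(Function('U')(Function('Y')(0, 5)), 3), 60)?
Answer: 180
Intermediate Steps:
Function('U')(f) = Pow(Add(-4, f), 2) (Function('U')(f) = Mul(Add(-4, f), Add(-4, f)) = Pow(Add(-4, f), 2))
Mul(Mul(Function('U')(Function('Y')(0, 5)), 3), 60) = Mul(Mul(Pow(Add(-4, 5), 2), 3), 60) = Mul(Mul(Pow(1, 2), 3), 60) = Mul(Mul(1, 3), 60) = Mul(3, 60) = 180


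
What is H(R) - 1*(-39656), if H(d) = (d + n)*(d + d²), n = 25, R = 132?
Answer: 2795948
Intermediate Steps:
H(d) = (25 + d)*(d + d²) (H(d) = (d + 25)*(d + d²) = (25 + d)*(d + d²))
H(R) - 1*(-39656) = 132*(25 + 132² + 26*132) - 1*(-39656) = 132*(25 + 17424 + 3432) + 39656 = 132*20881 + 39656 = 2756292 + 39656 = 2795948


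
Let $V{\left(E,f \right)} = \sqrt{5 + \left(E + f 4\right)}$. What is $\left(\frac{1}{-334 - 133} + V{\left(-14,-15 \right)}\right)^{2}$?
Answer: $\frac{\left(1 - 467 i \sqrt{69}\right)^{2}}{218089} \approx -69.0 - 0.035574 i$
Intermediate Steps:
$V{\left(E,f \right)} = \sqrt{5 + E + 4 f}$ ($V{\left(E,f \right)} = \sqrt{5 + \left(E + 4 f\right)} = \sqrt{5 + E + 4 f}$)
$\left(\frac{1}{-334 - 133} + V{\left(-14,-15 \right)}\right)^{2} = \left(\frac{1}{-334 - 133} + \sqrt{5 - 14 + 4 \left(-15\right)}\right)^{2} = \left(\frac{1}{-467} + \sqrt{5 - 14 - 60}\right)^{2} = \left(- \frac{1}{467} + \sqrt{-69}\right)^{2} = \left(- \frac{1}{467} + i \sqrt{69}\right)^{2}$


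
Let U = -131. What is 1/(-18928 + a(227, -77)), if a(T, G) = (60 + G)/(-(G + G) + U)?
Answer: -23/435361 ≈ -5.2830e-5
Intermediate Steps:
a(T, G) = (60 + G)/(-131 - 2*G) (a(T, G) = (60 + G)/(-(G + G) - 131) = (60 + G)/(-2*G - 131) = (60 + G)/(-131 - 2*G))
1/(-18928 + a(227, -77)) = 1/(-18928 + (-60 - 1*(-77))/(131 + 2*(-77))) = 1/(-18928 + (-60 + 77)/(131 - 154)) = 1/(-18928 + 17/(-23)) = 1/(-18928 - 1/23*17) = 1/(-18928 - 17/23) = 1/(-435361/23) = -23/435361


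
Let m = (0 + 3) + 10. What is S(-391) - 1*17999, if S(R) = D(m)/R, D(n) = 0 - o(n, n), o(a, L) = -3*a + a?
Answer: -7037635/391 ≈ -17999.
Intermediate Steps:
o(a, L) = -2*a
m = 13 (m = 3 + 10 = 13)
D(n) = 2*n (D(n) = 0 - (-2)*n = 0 + 2*n = 2*n)
S(R) = 26/R (S(R) = (2*13)/R = 26/R)
S(-391) - 1*17999 = 26/(-391) - 1*17999 = 26*(-1/391) - 17999 = -26/391 - 17999 = -7037635/391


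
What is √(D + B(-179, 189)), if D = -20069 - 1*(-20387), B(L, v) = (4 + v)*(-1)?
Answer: 5*√5 ≈ 11.180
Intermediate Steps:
B(L, v) = -4 - v
D = 318 (D = -20069 + 20387 = 318)
√(D + B(-179, 189)) = √(318 + (-4 - 1*189)) = √(318 + (-4 - 189)) = √(318 - 193) = √125 = 5*√5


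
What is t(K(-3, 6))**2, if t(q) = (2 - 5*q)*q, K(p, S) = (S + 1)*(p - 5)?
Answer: 249387264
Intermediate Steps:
K(p, S) = (1 + S)*(-5 + p)
t(q) = q*(2 - 5*q)
t(K(-3, 6))**2 = ((-5 - 3 - 5*6 + 6*(-3))*(2 - 5*(-5 - 3 - 5*6 + 6*(-3))))**2 = ((-5 - 3 - 30 - 18)*(2 - 5*(-5 - 3 - 30 - 18)))**2 = (-56*(2 - 5*(-56)))**2 = (-56*(2 + 280))**2 = (-56*282)**2 = (-15792)**2 = 249387264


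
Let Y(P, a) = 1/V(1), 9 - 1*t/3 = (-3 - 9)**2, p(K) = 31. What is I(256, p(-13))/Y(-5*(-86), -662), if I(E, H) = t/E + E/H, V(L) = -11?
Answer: -582791/7936 ≈ -73.436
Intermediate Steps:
t = -405 (t = 27 - 3*(-3 - 9)**2 = 27 - 3*(-12)**2 = 27 - 3*144 = 27 - 432 = -405)
I(E, H) = -405/E + E/H
Y(P, a) = -1/11 (Y(P, a) = 1/(-11) = -1/11)
I(256, p(-13))/Y(-5*(-86), -662) = (-405/256 + 256/31)/(-1/11) = (-405*1/256 + 256*(1/31))*(-11) = (-405/256 + 256/31)*(-11) = (52981/7936)*(-11) = -582791/7936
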